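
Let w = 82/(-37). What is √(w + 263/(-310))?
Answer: I*√403181970/11470 ≈ 1.7506*I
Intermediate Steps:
w = -82/37 (w = 82*(-1/37) = -82/37 ≈ -2.2162)
√(w + 263/(-310)) = √(-82/37 + 263/(-310)) = √(-82/37 + 263*(-1/310)) = √(-82/37 - 263/310) = √(-35151/11470) = I*√403181970/11470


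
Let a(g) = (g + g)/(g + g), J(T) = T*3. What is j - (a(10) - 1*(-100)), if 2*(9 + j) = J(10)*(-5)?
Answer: -185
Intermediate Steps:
J(T) = 3*T
j = -84 (j = -9 + ((3*10)*(-5))/2 = -9 + (30*(-5))/2 = -9 + (1/2)*(-150) = -9 - 75 = -84)
a(g) = 1 (a(g) = (2*g)/((2*g)) = (2*g)*(1/(2*g)) = 1)
j - (a(10) - 1*(-100)) = -84 - (1 - 1*(-100)) = -84 - (1 + 100) = -84 - 1*101 = -84 - 101 = -185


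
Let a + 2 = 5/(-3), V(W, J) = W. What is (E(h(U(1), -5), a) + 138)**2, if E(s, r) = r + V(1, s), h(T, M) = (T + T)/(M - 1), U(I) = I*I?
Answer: 164836/9 ≈ 18315.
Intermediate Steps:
U(I) = I**2
h(T, M) = 2*T/(-1 + M) (h(T, M) = (2*T)/(-1 + M) = 2*T/(-1 + M))
a = -11/3 (a = -2 + 5/(-3) = -2 + 5*(-1/3) = -2 - 5/3 = -11/3 ≈ -3.6667)
E(s, r) = 1 + r (E(s, r) = r + 1 = 1 + r)
(E(h(U(1), -5), a) + 138)**2 = ((1 - 11/3) + 138)**2 = (-8/3 + 138)**2 = (406/3)**2 = 164836/9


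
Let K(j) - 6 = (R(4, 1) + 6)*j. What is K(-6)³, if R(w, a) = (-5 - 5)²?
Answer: -250047000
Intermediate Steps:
R(w, a) = 100 (R(w, a) = (-10)² = 100)
K(j) = 6 + 106*j (K(j) = 6 + (100 + 6)*j = 6 + 106*j)
K(-6)³ = (6 + 106*(-6))³ = (6 - 636)³ = (-630)³ = -250047000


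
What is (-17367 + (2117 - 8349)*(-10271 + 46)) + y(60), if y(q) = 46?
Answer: 63704879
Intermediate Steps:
(-17367 + (2117 - 8349)*(-10271 + 46)) + y(60) = (-17367 + (2117 - 8349)*(-10271 + 46)) + 46 = (-17367 - 6232*(-10225)) + 46 = (-17367 + 63722200) + 46 = 63704833 + 46 = 63704879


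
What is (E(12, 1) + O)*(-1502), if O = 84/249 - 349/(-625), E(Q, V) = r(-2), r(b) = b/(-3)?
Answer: -365212802/155625 ≈ -2346.8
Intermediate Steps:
r(b) = -b/3 (r(b) = b*(-⅓) = -b/3)
E(Q, V) = ⅔ (E(Q, V) = -⅓*(-2) = ⅔)
O = 46467/51875 (O = 84*(1/249) - 349*(-1/625) = 28/83 + 349/625 = 46467/51875 ≈ 0.89575)
(E(12, 1) + O)*(-1502) = (⅔ + 46467/51875)*(-1502) = (243151/155625)*(-1502) = -365212802/155625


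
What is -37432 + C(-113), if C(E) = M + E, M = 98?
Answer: -37447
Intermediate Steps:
C(E) = 98 + E
-37432 + C(-113) = -37432 + (98 - 113) = -37432 - 15 = -37447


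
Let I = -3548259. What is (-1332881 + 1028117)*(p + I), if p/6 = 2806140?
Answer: -4049881099884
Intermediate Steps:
p = 16836840 (p = 6*2806140 = 16836840)
(-1332881 + 1028117)*(p + I) = (-1332881 + 1028117)*(16836840 - 3548259) = -304764*13288581 = -4049881099884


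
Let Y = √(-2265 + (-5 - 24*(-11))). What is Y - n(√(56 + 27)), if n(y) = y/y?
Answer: -1 + I*√2006 ≈ -1.0 + 44.788*I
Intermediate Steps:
n(y) = 1
Y = I*√2006 (Y = √(-2265 + (-5 + 264)) = √(-2265 + 259) = √(-2006) = I*√2006 ≈ 44.788*I)
Y - n(√(56 + 27)) = I*√2006 - 1*1 = I*√2006 - 1 = -1 + I*√2006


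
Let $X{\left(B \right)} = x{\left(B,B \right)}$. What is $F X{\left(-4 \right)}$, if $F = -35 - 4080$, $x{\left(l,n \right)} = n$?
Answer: $16460$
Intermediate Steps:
$X{\left(B \right)} = B$
$F = -4115$ ($F = -35 - 4080 = -4115$)
$F X{\left(-4 \right)} = \left(-4115\right) \left(-4\right) = 16460$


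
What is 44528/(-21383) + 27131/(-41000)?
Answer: -2405790173/876703000 ≈ -2.7441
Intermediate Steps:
44528/(-21383) + 27131/(-41000) = 44528*(-1/21383) + 27131*(-1/41000) = -44528/21383 - 27131/41000 = -2405790173/876703000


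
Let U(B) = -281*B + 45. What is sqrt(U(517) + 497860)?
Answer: 2*sqrt(88157) ≈ 593.83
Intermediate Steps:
U(B) = 45 - 281*B
sqrt(U(517) + 497860) = sqrt((45 - 281*517) + 497860) = sqrt((45 - 145277) + 497860) = sqrt(-145232 + 497860) = sqrt(352628) = 2*sqrt(88157)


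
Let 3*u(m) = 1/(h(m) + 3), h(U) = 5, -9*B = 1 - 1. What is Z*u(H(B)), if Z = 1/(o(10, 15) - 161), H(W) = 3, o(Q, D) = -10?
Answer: -1/4104 ≈ -0.00024366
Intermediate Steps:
B = 0 (B = -(1 - 1)/9 = -⅑*0 = 0)
u(m) = 1/24 (u(m) = 1/(3*(5 + 3)) = (⅓)/8 = (⅓)*(⅛) = 1/24)
Z = -1/171 (Z = 1/(-10 - 161) = 1/(-171) = -1/171 ≈ -0.0058480)
Z*u(H(B)) = -1/171*1/24 = -1/4104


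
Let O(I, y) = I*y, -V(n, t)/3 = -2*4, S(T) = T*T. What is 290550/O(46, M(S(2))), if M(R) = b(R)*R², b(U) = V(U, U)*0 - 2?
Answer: -145275/736 ≈ -197.38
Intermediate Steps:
S(T) = T²
V(n, t) = 24 (V(n, t) = -(-6)*4 = -3*(-8) = 24)
b(U) = -2 (b(U) = 24*0 - 2 = 0 - 2 = -2)
M(R) = -2*R²
290550/O(46, M(S(2))) = 290550/((46*(-2*(2²)²))) = 290550/((46*(-2*4²))) = 290550/((46*(-2*16))) = 290550/((46*(-32))) = 290550/(-1472) = 290550*(-1/1472) = -145275/736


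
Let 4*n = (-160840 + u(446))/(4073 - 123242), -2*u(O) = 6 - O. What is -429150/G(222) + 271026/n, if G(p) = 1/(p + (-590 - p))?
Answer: 3399827888298/13385 ≈ 2.5400e+8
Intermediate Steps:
u(O) = -3 + O/2 (u(O) = -(6 - O)/2 = -3 + O/2)
G(p) = -1/590 (G(p) = 1/(-590) = -1/590)
n = 13385/39723 (n = ((-160840 + (-3 + (½)*446))/(4073 - 123242))/4 = ((-160840 + (-3 + 223))/(-119169))/4 = ((-160840 + 220)*(-1/119169))/4 = (-160620*(-1/119169))/4 = (¼)*(53540/39723) = 13385/39723 ≈ 0.33696)
-429150/G(222) + 271026/n = -429150/(-1/590) + 271026/(13385/39723) = -429150*(-590) + 271026*(39723/13385) = 253198500 + 10765965798/13385 = 3399827888298/13385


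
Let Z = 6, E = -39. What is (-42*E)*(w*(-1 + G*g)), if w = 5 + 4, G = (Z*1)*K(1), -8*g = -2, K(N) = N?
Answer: 7371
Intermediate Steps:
g = ¼ (g = -⅛*(-2) = ¼ ≈ 0.25000)
G = 6 (G = (6*1)*1 = 6*1 = 6)
w = 9
(-42*E)*(w*(-1 + G*g)) = (-42*(-39))*(9*(-1 + 6*(¼))) = 1638*(9*(-1 + 3/2)) = 1638*(9*(½)) = 1638*(9/2) = 7371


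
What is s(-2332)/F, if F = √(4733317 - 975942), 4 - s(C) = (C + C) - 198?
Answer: 4866*√150295/751475 ≈ 2.5103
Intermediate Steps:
s(C) = 202 - 2*C (s(C) = 4 - ((C + C) - 198) = 4 - (2*C - 198) = 4 - (-198 + 2*C) = 4 + (198 - 2*C) = 202 - 2*C)
F = 5*√150295 (F = √3757375 = 5*√150295 ≈ 1938.4)
s(-2332)/F = (202 - 2*(-2332))/((5*√150295)) = (202 + 4664)*(√150295/751475) = 4866*(√150295/751475) = 4866*√150295/751475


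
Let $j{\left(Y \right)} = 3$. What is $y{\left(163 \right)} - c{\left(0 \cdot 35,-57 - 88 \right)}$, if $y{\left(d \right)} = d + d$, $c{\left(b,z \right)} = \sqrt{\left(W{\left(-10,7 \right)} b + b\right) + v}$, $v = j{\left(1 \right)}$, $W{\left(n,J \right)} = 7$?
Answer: $326 - \sqrt{3} \approx 324.27$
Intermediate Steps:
$v = 3$
$c{\left(b,z \right)} = \sqrt{3 + 8 b}$ ($c{\left(b,z \right)} = \sqrt{\left(7 b + b\right) + 3} = \sqrt{8 b + 3} = \sqrt{3 + 8 b}$)
$y{\left(d \right)} = 2 d$
$y{\left(163 \right)} - c{\left(0 \cdot 35,-57 - 88 \right)} = 2 \cdot 163 - \sqrt{3 + 8 \cdot 0 \cdot 35} = 326 - \sqrt{3 + 8 \cdot 0} = 326 - \sqrt{3 + 0} = 326 - \sqrt{3}$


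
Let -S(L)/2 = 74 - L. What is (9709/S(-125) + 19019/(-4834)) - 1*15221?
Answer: -7334667960/480983 ≈ -15249.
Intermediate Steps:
S(L) = -148 + 2*L (S(L) = -2*(74 - L) = -148 + 2*L)
(9709/S(-125) + 19019/(-4834)) - 1*15221 = (9709/(-148 + 2*(-125)) + 19019/(-4834)) - 1*15221 = (9709/(-148 - 250) + 19019*(-1/4834)) - 15221 = (9709/(-398) - 19019/4834) - 15221 = (9709*(-1/398) - 19019/4834) - 15221 = (-9709/398 - 19019/4834) - 15221 = -13625717/480983 - 15221 = -7334667960/480983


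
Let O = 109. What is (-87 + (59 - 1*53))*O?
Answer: -8829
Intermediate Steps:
(-87 + (59 - 1*53))*O = (-87 + (59 - 1*53))*109 = (-87 + (59 - 53))*109 = (-87 + 6)*109 = -81*109 = -8829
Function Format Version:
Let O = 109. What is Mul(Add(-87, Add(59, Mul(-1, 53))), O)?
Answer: -8829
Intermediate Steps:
Mul(Add(-87, Add(59, Mul(-1, 53))), O) = Mul(Add(-87, Add(59, Mul(-1, 53))), 109) = Mul(Add(-87, Add(59, -53)), 109) = Mul(Add(-87, 6), 109) = Mul(-81, 109) = -8829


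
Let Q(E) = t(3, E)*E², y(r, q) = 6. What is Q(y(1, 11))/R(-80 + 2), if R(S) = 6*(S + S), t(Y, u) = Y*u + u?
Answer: -12/13 ≈ -0.92308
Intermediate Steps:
t(Y, u) = u + Y*u
Q(E) = 4*E³ (Q(E) = (E*(1 + 3))*E² = (E*4)*E² = (4*E)*E² = 4*E³)
R(S) = 12*S (R(S) = 6*(2*S) = 12*S)
Q(y(1, 11))/R(-80 + 2) = (4*6³)/((12*(-80 + 2))) = (4*216)/((12*(-78))) = 864/(-936) = 864*(-1/936) = -12/13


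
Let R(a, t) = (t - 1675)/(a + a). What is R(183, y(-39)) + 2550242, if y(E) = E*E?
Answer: 466694209/183 ≈ 2.5502e+6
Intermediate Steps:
y(E) = E**2
R(a, t) = (-1675 + t)/(2*a) (R(a, t) = (-1675 + t)/((2*a)) = (-1675 + t)*(1/(2*a)) = (-1675 + t)/(2*a))
R(183, y(-39)) + 2550242 = (1/2)*(-1675 + (-39)**2)/183 + 2550242 = (1/2)*(1/183)*(-1675 + 1521) + 2550242 = (1/2)*(1/183)*(-154) + 2550242 = -77/183 + 2550242 = 466694209/183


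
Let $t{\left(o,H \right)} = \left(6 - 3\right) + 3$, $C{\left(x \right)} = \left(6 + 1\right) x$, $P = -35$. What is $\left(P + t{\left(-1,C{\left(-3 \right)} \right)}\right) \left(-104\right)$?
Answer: $3016$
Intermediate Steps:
$C{\left(x \right)} = 7 x$
$t{\left(o,H \right)} = 6$ ($t{\left(o,H \right)} = 3 + 3 = 6$)
$\left(P + t{\left(-1,C{\left(-3 \right)} \right)}\right) \left(-104\right) = \left(-35 + 6\right) \left(-104\right) = \left(-29\right) \left(-104\right) = 3016$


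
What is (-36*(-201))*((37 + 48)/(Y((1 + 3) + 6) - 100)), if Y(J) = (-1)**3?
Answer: -615060/101 ≈ -6089.7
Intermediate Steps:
Y(J) = -1
(-36*(-201))*((37 + 48)/(Y((1 + 3) + 6) - 100)) = (-36*(-201))*((37 + 48)/(-1 - 100)) = 7236*(85/(-101)) = 7236*(85*(-1/101)) = 7236*(-85/101) = -615060/101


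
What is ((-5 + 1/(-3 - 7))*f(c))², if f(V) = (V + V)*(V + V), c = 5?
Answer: 260100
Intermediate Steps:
f(V) = 4*V² (f(V) = (2*V)*(2*V) = 4*V²)
((-5 + 1/(-3 - 7))*f(c))² = ((-5 + 1/(-3 - 7))*(4*5²))² = ((-5 + 1/(-10))*(4*25))² = ((-5 - ⅒)*100)² = (-51/10*100)² = (-510)² = 260100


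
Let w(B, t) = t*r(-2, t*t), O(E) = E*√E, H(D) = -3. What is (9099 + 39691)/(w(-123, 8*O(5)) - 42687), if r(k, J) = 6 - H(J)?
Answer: -627130/548489 - 47600*√5/4936401 ≈ -1.1649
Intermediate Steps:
O(E) = E^(3/2)
r(k, J) = 9 (r(k, J) = 6 - 1*(-3) = 6 + 3 = 9)
w(B, t) = 9*t (w(B, t) = t*9 = 9*t)
(9099 + 39691)/(w(-123, 8*O(5)) - 42687) = (9099 + 39691)/(9*(8*5^(3/2)) - 42687) = 48790/(9*(8*(5*√5)) - 42687) = 48790/(9*(40*√5) - 42687) = 48790/(360*√5 - 42687) = 48790/(-42687 + 360*√5)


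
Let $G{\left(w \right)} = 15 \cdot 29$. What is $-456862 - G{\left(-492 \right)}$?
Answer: $-457297$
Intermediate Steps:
$G{\left(w \right)} = 435$
$-456862 - G{\left(-492 \right)} = -456862 - 435 = -457297$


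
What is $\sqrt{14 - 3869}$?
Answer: $i \sqrt{3855} \approx 62.089 i$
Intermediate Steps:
$\sqrt{14 - 3869} = \sqrt{-3855} = i \sqrt{3855}$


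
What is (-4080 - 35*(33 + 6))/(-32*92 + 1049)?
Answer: 1089/379 ≈ 2.8734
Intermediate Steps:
(-4080 - 35*(33 + 6))/(-32*92 + 1049) = (-4080 - 35*39)/(-2944 + 1049) = (-4080 - 1365)/(-1895) = -5445*(-1/1895) = 1089/379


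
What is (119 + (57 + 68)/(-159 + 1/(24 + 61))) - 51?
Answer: 908327/13514 ≈ 67.214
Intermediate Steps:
(119 + (57 + 68)/(-159 + 1/(24 + 61))) - 51 = (119 + 125/(-159 + 1/85)) - 51 = (119 + 125/(-13514/85)) - 51 = (119 + 125*(-85/13514)) - 51 = (119 - 10625/13514) - 51 = 1597541/13514 - 51 = 908327/13514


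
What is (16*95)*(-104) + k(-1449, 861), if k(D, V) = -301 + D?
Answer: -159830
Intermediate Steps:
(16*95)*(-104) + k(-1449, 861) = (16*95)*(-104) + (-301 - 1449) = 1520*(-104) - 1750 = -158080 - 1750 = -159830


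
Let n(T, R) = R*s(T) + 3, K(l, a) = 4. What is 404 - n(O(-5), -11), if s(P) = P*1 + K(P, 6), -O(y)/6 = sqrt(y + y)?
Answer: 445 - 66*I*sqrt(10) ≈ 445.0 - 208.71*I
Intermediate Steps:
O(y) = -6*sqrt(2)*sqrt(y) (O(y) = -6*sqrt(y + y) = -6*sqrt(2)*sqrt(y))
s(P) = 4 + P (s(P) = P*1 + 4 = P + 4 = 4 + P)
n(T, R) = 3 + R*(4 + T) (n(T, R) = R*(4 + T) + 3 = 3 + R*(4 + T))
404 - n(O(-5), -11) = 404 - (3 - 11*(4 - 6*sqrt(2)*sqrt(-5))) = 404 - (3 - 11*(4 - 6*sqrt(2)*I*sqrt(5))) = 404 - (3 - 11*(4 - 6*I*sqrt(10))) = 404 - (3 + (-44 + 66*I*sqrt(10))) = 404 - (-41 + 66*I*sqrt(10)) = 404 + (41 - 66*I*sqrt(10)) = 445 - 66*I*sqrt(10)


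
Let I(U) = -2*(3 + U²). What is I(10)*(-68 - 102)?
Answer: 35020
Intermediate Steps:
I(U) = -6 - 2*U²
I(10)*(-68 - 102) = (-6 - 2*10²)*(-68 - 102) = (-6 - 2*100)*(-170) = (-6 - 200)*(-170) = -206*(-170) = 35020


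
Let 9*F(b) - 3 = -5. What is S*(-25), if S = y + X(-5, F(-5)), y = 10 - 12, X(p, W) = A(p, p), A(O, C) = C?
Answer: 175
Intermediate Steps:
F(b) = -2/9 (F(b) = ⅓ + (⅑)*(-5) = ⅓ - 5/9 = -2/9)
X(p, W) = p
y = -2
S = -7 (S = -2 - 5 = -7)
S*(-25) = -7*(-25) = 175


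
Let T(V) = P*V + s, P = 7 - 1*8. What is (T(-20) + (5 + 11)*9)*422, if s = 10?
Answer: 73428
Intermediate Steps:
P = -1 (P = 7 - 8 = -1)
T(V) = 10 - V (T(V) = -V + 10 = 10 - V)
(T(-20) + (5 + 11)*9)*422 = ((10 - 1*(-20)) + (5 + 11)*9)*422 = ((10 + 20) + 16*9)*422 = (30 + 144)*422 = 174*422 = 73428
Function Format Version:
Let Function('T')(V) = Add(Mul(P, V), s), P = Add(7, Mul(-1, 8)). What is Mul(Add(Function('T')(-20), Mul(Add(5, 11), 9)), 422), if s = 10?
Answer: 73428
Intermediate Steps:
P = -1 (P = Add(7, -8) = -1)
Function('T')(V) = Add(10, Mul(-1, V)) (Function('T')(V) = Add(Mul(-1, V), 10) = Add(10, Mul(-1, V)))
Mul(Add(Function('T')(-20), Mul(Add(5, 11), 9)), 422) = Mul(Add(Add(10, Mul(-1, -20)), Mul(Add(5, 11), 9)), 422) = Mul(Add(Add(10, 20), Mul(16, 9)), 422) = Mul(Add(30, 144), 422) = Mul(174, 422) = 73428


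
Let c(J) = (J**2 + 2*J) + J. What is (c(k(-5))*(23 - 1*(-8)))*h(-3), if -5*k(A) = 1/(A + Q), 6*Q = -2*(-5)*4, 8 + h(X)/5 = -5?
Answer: 87048/125 ≈ 696.38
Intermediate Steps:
h(X) = -65 (h(X) = -40 + 5*(-5) = -40 - 25 = -65)
Q = 20/3 (Q = (-2*(-5)*4)/6 = (10*4)/6 = (1/6)*40 = 20/3 ≈ 6.6667)
k(A) = -1/(5*(20/3 + A)) (k(A) = -1/(5*(A + 20/3)) = -1/(5*(20/3 + A)))
c(J) = J**2 + 3*J
(c(k(-5))*(23 - 1*(-8)))*h(-3) = (((-3/(100 + 15*(-5)))*(3 - 3/(100 + 15*(-5))))*(23 - 1*(-8)))*(-65) = (((-3/(100 - 75))*(3 - 3/(100 - 75)))*(23 + 8))*(-65) = (((-3/25)*(3 - 3/25))*31)*(-65) = (((-3*1/25)*(3 - 3*1/25))*31)*(-65) = (-3*(3 - 3/25)/25*31)*(-65) = (-3/25*72/25*31)*(-65) = -216/625*31*(-65) = -6696/625*(-65) = 87048/125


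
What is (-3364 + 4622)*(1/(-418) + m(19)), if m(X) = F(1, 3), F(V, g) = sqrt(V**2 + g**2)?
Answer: -629/209 + 1258*sqrt(10) ≈ 3975.1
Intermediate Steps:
m(X) = sqrt(10) (m(X) = sqrt(1**2 + 3**2) = sqrt(1 + 9) = sqrt(10))
(-3364 + 4622)*(1/(-418) + m(19)) = (-3364 + 4622)*(1/(-418) + sqrt(10)) = 1258*(-1/418 + sqrt(10)) = -629/209 + 1258*sqrt(10)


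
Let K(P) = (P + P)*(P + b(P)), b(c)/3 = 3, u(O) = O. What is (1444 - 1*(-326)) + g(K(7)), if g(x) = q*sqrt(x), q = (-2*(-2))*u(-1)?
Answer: 1770 - 16*sqrt(14) ≈ 1710.1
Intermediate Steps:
q = -4 (q = -2*(-2)*(-1) = 4*(-1) = -4)
b(c) = 9 (b(c) = 3*3 = 9)
K(P) = 2*P*(9 + P) (K(P) = (P + P)*(P + 9) = (2*P)*(9 + P) = 2*P*(9 + P))
g(x) = -4*sqrt(x)
(1444 - 1*(-326)) + g(K(7)) = (1444 - 1*(-326)) - 4*sqrt(14)*sqrt(9 + 7) = (1444 + 326) - 4*4*sqrt(14) = 1770 - 16*sqrt(14)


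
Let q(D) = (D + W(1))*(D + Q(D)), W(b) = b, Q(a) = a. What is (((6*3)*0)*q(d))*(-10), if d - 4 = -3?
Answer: 0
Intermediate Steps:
d = 1 (d = 4 - 3 = 1)
q(D) = 2*D*(1 + D) (q(D) = (D + 1)*(D + D) = (1 + D)*(2*D) = 2*D*(1 + D))
(((6*3)*0)*q(d))*(-10) = (((6*3)*0)*(2*1*(1 + 1)))*(-10) = ((18*0)*(2*1*2))*(-10) = (0*4)*(-10) = 0*(-10) = 0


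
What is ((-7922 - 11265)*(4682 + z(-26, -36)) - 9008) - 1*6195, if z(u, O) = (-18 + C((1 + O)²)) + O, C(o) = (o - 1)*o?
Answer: -28857800439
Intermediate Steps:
C(o) = o*(-1 + o) (C(o) = (-1 + o)*o = o*(-1 + o))
z(u, O) = -18 + O + (1 + O)²*(-1 + (1 + O)²) (z(u, O) = (-18 + (1 + O)²*(-1 + (1 + O)²)) + O = -18 + O + (1 + O)²*(-1 + (1 + O)²))
((-7922 - 11265)*(4682 + z(-26, -36)) - 9008) - 1*6195 = ((-7922 - 11265)*(4682 + (-18 - 36 + (1 - 36)⁴ - (1 - 36)²)) - 9008) - 1*6195 = (-19187*(4682 + (-18 - 36 + (-35)⁴ - 1*(-35)²)) - 9008) - 6195 = (-19187*(4682 + (-18 - 36 + 1500625 - 1*1225)) - 9008) - 6195 = (-19187*(4682 + (-18 - 36 + 1500625 - 1225)) - 9008) - 6195 = (-19187*(4682 + 1499346) - 9008) - 6195 = (-19187*1504028 - 9008) - 6195 = (-28857785236 - 9008) - 6195 = -28857794244 - 6195 = -28857800439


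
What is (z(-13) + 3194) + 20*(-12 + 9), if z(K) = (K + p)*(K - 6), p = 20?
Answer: 3001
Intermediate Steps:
z(K) = (-6 + K)*(20 + K) (z(K) = (K + 20)*(K - 6) = (20 + K)*(-6 + K) = (-6 + K)*(20 + K))
(z(-13) + 3194) + 20*(-12 + 9) = ((-120 + (-13)**2 + 14*(-13)) + 3194) + 20*(-12 + 9) = ((-120 + 169 - 182) + 3194) + 20*(-3) = (-133 + 3194) - 60 = 3061 - 60 = 3001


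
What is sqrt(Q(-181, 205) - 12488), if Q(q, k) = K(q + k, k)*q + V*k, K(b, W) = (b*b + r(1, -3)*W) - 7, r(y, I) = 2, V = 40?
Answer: I*sqrt(181487) ≈ 426.01*I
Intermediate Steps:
K(b, W) = -7 + b**2 + 2*W (K(b, W) = (b*b + 2*W) - 7 = (b**2 + 2*W) - 7 = -7 + b**2 + 2*W)
Q(q, k) = 40*k + q*(-7 + (k + q)**2 + 2*k) (Q(q, k) = (-7 + (q + k)**2 + 2*k)*q + 40*k = (-7 + (k + q)**2 + 2*k)*q + 40*k = q*(-7 + (k + q)**2 + 2*k) + 40*k = 40*k + q*(-7 + (k + q)**2 + 2*k))
sqrt(Q(-181, 205) - 12488) = sqrt((40*205 - 181*(-7 + (205 - 181)**2 + 2*205)) - 12488) = sqrt((8200 - 181*(-7 + 24**2 + 410)) - 12488) = sqrt((8200 - 181*(-7 + 576 + 410)) - 12488) = sqrt((8200 - 181*979) - 12488) = sqrt((8200 - 177199) - 12488) = sqrt(-168999 - 12488) = sqrt(-181487) = I*sqrt(181487)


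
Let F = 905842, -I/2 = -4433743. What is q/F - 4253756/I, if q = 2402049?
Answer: 8723452518131/4016270626606 ≈ 2.1720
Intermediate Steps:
I = 8867486 (I = -2*(-4433743) = 8867486)
q/F - 4253756/I = 2402049/905842 - 4253756/8867486 = 2402049*(1/905842) - 4253756*1/8867486 = 2402049/905842 - 2126878/4433743 = 8723452518131/4016270626606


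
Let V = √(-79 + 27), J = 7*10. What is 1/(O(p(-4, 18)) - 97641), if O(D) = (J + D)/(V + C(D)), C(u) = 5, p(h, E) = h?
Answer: (-2*√13 + 5*I)/(3*(-162713*I + 65094*√13)) ≈ -1.0242e-5 + 6.4838e-10*I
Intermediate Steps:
J = 70
V = 2*I*√13 (V = √(-52) = 2*I*√13 ≈ 7.2111*I)
O(D) = (70 + D)/(5 + 2*I*√13) (O(D) = (70 + D)/(2*I*√13 + 5) = (70 + D)/(5 + 2*I*√13))
1/(O(p(-4, 18)) - 97641) = 1/((70 - 4)/(5 + 2*I*√13) - 97641) = 1/(66/(5 + 2*I*√13) - 97641) = 1/(-97641 + 66/(5 + 2*I*√13))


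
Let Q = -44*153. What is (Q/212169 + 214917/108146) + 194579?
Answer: 1488234840281449/7648409558 ≈ 1.9458e+5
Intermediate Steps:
Q = -6732
(Q/212169 + 214917/108146) + 194579 = (-6732/212169 + 214917/108146) + 194579 = (-6732*1/212169 + 214917*(1/108146)) + 194579 = (-2244/70723 + 214917/108146) + 194579 = 14956895367/7648409558 + 194579 = 1488234840281449/7648409558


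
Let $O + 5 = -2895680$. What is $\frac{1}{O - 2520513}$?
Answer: $- \frac{1}{5416198} \approx -1.8463 \cdot 10^{-7}$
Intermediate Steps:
$O = -2895685$ ($O = -5 - 2895680 = -2895685$)
$\frac{1}{O - 2520513} = \frac{1}{-2895685 - 2520513} = \frac{1}{-5416198} = - \frac{1}{5416198}$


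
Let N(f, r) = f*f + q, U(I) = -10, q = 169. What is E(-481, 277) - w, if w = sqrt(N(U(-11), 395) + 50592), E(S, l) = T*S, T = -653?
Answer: 314093 - sqrt(50861) ≈ 3.1387e+5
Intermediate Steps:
N(f, r) = 169 + f**2 (N(f, r) = f*f + 169 = f**2 + 169 = 169 + f**2)
E(S, l) = -653*S
w = sqrt(50861) (w = sqrt((169 + (-10)**2) + 50592) = sqrt((169 + 100) + 50592) = sqrt(269 + 50592) = sqrt(50861) ≈ 225.52)
E(-481, 277) - w = -653*(-481) - sqrt(50861) = 314093 - sqrt(50861)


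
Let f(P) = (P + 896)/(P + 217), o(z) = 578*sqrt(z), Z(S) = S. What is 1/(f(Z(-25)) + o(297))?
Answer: -167232/3657753996431 + 63922176*sqrt(33)/3657753996431 ≈ 0.00010035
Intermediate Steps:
f(P) = (896 + P)/(217 + P)
1/(f(Z(-25)) + o(297)) = 1/((896 - 25)/(217 - 25) + 578*sqrt(297)) = 1/(871/192 + 578*(3*sqrt(33))) = 1/((1/192)*871 + 1734*sqrt(33)) = 1/(871/192 + 1734*sqrt(33))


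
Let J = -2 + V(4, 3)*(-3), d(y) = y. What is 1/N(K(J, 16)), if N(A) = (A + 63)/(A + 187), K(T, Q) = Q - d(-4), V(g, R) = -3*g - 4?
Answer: 207/83 ≈ 2.4940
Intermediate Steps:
V(g, R) = -4 - 3*g
J = 46 (J = -2 + (-4 - 3*4)*(-3) = -2 + (-4 - 12)*(-3) = -2 - 16*(-3) = -2 + 48 = 46)
K(T, Q) = 4 + Q (K(T, Q) = Q - 1*(-4) = Q + 4 = 4 + Q)
N(A) = (63 + A)/(187 + A)
1/N(K(J, 16)) = 1/((63 + (4 + 16))/(187 + (4 + 16))) = 1/((63 + 20)/(187 + 20)) = 1/(83/207) = 207/83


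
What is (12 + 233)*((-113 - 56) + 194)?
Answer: 6125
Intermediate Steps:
(12 + 233)*((-113 - 56) + 194) = 245*(-169 + 194) = 245*25 = 6125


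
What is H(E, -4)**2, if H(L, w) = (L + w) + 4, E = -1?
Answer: 1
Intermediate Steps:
H(L, w) = 4 + L + w
H(E, -4)**2 = (4 - 1 - 4)**2 = (-1)**2 = 1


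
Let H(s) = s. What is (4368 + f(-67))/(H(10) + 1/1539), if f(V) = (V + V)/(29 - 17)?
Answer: 13410333/30782 ≈ 435.65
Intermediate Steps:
f(V) = V/6 (f(V) = (2*V)/12 = (2*V)*(1/12) = V/6)
(4368 + f(-67))/(H(10) + 1/1539) = (4368 + (⅙)*(-67))/(10 + 1/1539) = (4368 - 67/6)/(10 + 1/1539) = 26141/(6*(15391/1539)) = (26141/6)*(1539/15391) = 13410333/30782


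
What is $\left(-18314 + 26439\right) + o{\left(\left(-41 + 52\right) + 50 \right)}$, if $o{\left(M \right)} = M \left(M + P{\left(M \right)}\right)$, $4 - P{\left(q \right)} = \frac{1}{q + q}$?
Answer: $\frac{24179}{2} \approx 12090.0$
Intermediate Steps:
$P{\left(q \right)} = 4 - \frac{1}{2 q}$ ($P{\left(q \right)} = 4 - \frac{1}{q + q} = 4 - \frac{1}{2 q}$)
$o{\left(M \right)} = M \left(4 + M - \frac{1}{2 M}\right)$ ($o{\left(M \right)} = M \left(M + \left(4 - \frac{1}{2 M}\right)\right) = M \left(4 + M - \frac{1}{2 M}\right)$)
$\left(-18314 + 26439\right) + o{\left(\left(-41 + 52\right) + 50 \right)} = \left(-18314 + 26439\right) + \left(- \frac{1}{2} + \left(\left(-41 + 52\right) + 50\right)^{2} + 4 \left(\left(-41 + 52\right) + 50\right)\right) = 8125 + \left(- \frac{1}{2} + \left(11 + 50\right)^{2} + 4 \left(11 + 50\right)\right) = 8125 + \left(- \frac{1}{2} + 61^{2} + 4 \cdot 61\right) = 8125 + \left(- \frac{1}{2} + 3721 + 244\right) = 8125 + \frac{7929}{2} = \frac{24179}{2}$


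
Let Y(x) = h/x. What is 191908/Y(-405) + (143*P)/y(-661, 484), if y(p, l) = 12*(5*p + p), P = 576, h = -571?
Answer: 51374077916/377431 ≈ 1.3612e+5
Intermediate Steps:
y(p, l) = 72*p (y(p, l) = 12*(6*p) = 72*p)
Y(x) = -571/x
191908/Y(-405) + (143*P)/y(-661, 484) = 191908/((-571/(-405))) + (143*576)/((72*(-661))) = 191908/((-571*(-1/405))) + 82368/(-47592) = 191908/(571/405) + 82368*(-1/47592) = 191908*(405/571) - 1144/661 = 77722740/571 - 1144/661 = 51374077916/377431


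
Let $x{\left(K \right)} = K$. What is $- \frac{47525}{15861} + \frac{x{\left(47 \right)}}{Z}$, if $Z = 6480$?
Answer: $- \frac{102405511}{34259760} \approx -2.9891$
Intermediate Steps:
$- \frac{47525}{15861} + \frac{x{\left(47 \right)}}{Z} = - \frac{47525}{15861} + \frac{47}{6480} = - \frac{102405511}{34259760}$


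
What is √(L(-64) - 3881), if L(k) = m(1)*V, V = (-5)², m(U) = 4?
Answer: I*√3781 ≈ 61.49*I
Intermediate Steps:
V = 25
L(k) = 100 (L(k) = 4*25 = 100)
√(L(-64) - 3881) = √(100 - 3881) = √(-3781) = I*√3781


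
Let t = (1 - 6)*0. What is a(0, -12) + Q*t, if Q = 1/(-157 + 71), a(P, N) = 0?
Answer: 0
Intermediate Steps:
t = 0 (t = -5*0 = 0)
Q = -1/86 (Q = 1/(-86) = -1/86 ≈ -0.011628)
a(0, -12) + Q*t = 0 - 1/86*0 = 0 + 0 = 0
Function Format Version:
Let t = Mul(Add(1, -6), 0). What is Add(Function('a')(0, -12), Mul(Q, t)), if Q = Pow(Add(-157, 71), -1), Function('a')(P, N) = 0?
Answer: 0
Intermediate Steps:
t = 0 (t = Mul(-5, 0) = 0)
Q = Rational(-1, 86) (Q = Pow(-86, -1) = Rational(-1, 86) ≈ -0.011628)
Add(Function('a')(0, -12), Mul(Q, t)) = Add(0, Mul(Rational(-1, 86), 0)) = Add(0, 0) = 0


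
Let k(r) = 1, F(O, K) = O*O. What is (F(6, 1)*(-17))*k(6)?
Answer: -612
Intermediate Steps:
F(O, K) = O²
(F(6, 1)*(-17))*k(6) = (6²*(-17))*1 = (36*(-17))*1 = -612*1 = -612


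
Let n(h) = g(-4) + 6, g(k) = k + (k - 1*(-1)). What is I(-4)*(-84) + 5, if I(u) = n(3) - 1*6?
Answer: 593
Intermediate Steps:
g(k) = 1 + 2*k (g(k) = k + (k + 1) = k + (1 + k) = 1 + 2*k)
n(h) = -1 (n(h) = (1 + 2*(-4)) + 6 = (1 - 8) + 6 = -7 + 6 = -1)
I(u) = -7 (I(u) = -1 - 1*6 = -1 - 6 = -7)
I(-4)*(-84) + 5 = -7*(-84) + 5 = 588 + 5 = 593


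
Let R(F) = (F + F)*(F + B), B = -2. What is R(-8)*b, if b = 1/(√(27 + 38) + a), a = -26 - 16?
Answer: -6720/1699 - 160*√65/1699 ≈ -4.7145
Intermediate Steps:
a = -42
R(F) = 2*F*(-2 + F) (R(F) = (F + F)*(F - 2) = (2*F)*(-2 + F) = 2*F*(-2 + F))
b = 1/(-42 + √65) (b = 1/(√(27 + 38) - 42) = 1/(√65 - 42) = 1/(-42 + √65) ≈ -0.029466)
R(-8)*b = (2*(-8)*(-2 - 8))*(-42/1699 - √65/1699) = (2*(-8)*(-10))*(-42/1699 - √65/1699) = 160*(-42/1699 - √65/1699) = -6720/1699 - 160*√65/1699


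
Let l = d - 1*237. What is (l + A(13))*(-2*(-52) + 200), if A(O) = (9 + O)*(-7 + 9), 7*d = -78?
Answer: -434416/7 ≈ -62059.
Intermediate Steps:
d = -78/7 (d = (⅐)*(-78) = -78/7 ≈ -11.143)
l = -1737/7 (l = -78/7 - 1*237 = -78/7 - 237 = -1737/7 ≈ -248.14)
A(O) = 18 + 2*O (A(O) = (9 + O)*2 = 18 + 2*O)
(l + A(13))*(-2*(-52) + 200) = (-1737/7 + (18 + 2*13))*(-2*(-52) + 200) = (-1737/7 + (18 + 26))*(104 + 200) = (-1737/7 + 44)*304 = -1429/7*304 = -434416/7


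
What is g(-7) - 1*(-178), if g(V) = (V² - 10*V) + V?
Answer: 290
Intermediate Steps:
g(V) = V² - 9*V
g(-7) - 1*(-178) = -7*(-9 - 7) - 1*(-178) = -7*(-16) + 178 = 112 + 178 = 290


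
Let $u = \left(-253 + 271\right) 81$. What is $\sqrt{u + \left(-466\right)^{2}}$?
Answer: $\sqrt{218614} \approx 467.56$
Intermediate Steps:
$u = 1458$ ($u = 18 \cdot 81 = 1458$)
$\sqrt{u + \left(-466\right)^{2}} = \sqrt{1458 + \left(-466\right)^{2}} = \sqrt{1458 + 217156} = \sqrt{218614}$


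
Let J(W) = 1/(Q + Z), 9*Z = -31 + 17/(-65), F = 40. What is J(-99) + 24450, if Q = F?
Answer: 522448185/21368 ≈ 24450.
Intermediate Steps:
Q = 40
Z = -2032/585 (Z = (-31 + 17/(-65))/9 = (-31 + 17*(-1/65))/9 = (-31 - 17/65)/9 = (⅑)*(-2032/65) = -2032/585 ≈ -3.4735)
J(W) = 585/21368 (J(W) = 1/(40 - 2032/585) = 1/(21368/585) = 585/21368)
J(-99) + 24450 = 585/21368 + 24450 = 522448185/21368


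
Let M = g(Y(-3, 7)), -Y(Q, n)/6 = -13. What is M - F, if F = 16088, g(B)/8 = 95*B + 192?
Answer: 44728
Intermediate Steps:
Y(Q, n) = 78 (Y(Q, n) = -6*(-13) = 78)
g(B) = 1536 + 760*B (g(B) = 8*(95*B + 192) = 8*(192 + 95*B) = 1536 + 760*B)
M = 60816 (M = 1536 + 760*78 = 1536 + 59280 = 60816)
M - F = 60816 - 1*16088 = 60816 - 16088 = 44728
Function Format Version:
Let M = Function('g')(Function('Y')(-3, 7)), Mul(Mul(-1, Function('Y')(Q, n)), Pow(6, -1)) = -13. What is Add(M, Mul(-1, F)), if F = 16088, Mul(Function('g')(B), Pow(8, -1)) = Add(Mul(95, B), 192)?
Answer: 44728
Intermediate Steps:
Function('Y')(Q, n) = 78 (Function('Y')(Q, n) = Mul(-6, -13) = 78)
Function('g')(B) = Add(1536, Mul(760, B)) (Function('g')(B) = Mul(8, Add(Mul(95, B), 192)) = Mul(8, Add(192, Mul(95, B))) = Add(1536, Mul(760, B)))
M = 60816 (M = Add(1536, Mul(760, 78)) = Add(1536, 59280) = 60816)
Add(M, Mul(-1, F)) = Add(60816, Mul(-1, 16088)) = Add(60816, -16088) = 44728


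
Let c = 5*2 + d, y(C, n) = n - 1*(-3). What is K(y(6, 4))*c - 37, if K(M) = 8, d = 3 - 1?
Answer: 59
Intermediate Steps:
d = 2
y(C, n) = 3 + n (y(C, n) = n + 3 = 3 + n)
c = 12 (c = 5*2 + 2 = 10 + 2 = 12)
K(y(6, 4))*c - 37 = 8*12 - 37 = 96 - 37 = 59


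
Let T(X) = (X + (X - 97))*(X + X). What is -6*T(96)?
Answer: -109440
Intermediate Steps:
T(X) = 2*X*(-97 + 2*X) (T(X) = (X + (-97 + X))*(2*X) = (-97 + 2*X)*(2*X) = 2*X*(-97 + 2*X))
-6*T(96) = -12*96*(-97 + 2*96) = -12*96*(-97 + 192) = -12*96*95 = -6*18240 = -109440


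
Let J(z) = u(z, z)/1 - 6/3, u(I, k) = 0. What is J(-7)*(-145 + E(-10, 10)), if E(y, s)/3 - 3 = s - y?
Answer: 152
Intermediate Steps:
E(y, s) = 9 - 3*y + 3*s (E(y, s) = 9 + 3*(s - y) = 9 + (-3*y + 3*s) = 9 - 3*y + 3*s)
J(z) = -2 (J(z) = 0/1 - 6/3 = 0*1 - 6*⅓ = 0 - 2 = -2)
J(-7)*(-145 + E(-10, 10)) = -2*(-145 + (9 - 3*(-10) + 3*10)) = -2*(-145 + (9 + 30 + 30)) = -2*(-145 + 69) = -2*(-76) = 152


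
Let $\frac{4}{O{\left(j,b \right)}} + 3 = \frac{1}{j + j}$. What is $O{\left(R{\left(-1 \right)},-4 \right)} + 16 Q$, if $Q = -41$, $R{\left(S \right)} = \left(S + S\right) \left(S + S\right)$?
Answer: $- \frac{15120}{23} \approx -657.39$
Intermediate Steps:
$R{\left(S \right)} = 4 S^{2}$ ($R{\left(S \right)} = 2 S 2 S = 4 S^{2}$)
$O{\left(j,b \right)} = \frac{4}{-3 + \frac{1}{2 j}}$ ($O{\left(j,b \right)} = \frac{4}{-3 + \frac{1}{j + j}} = \frac{4}{-3 + \frac{1}{2 j}}$)
$O{\left(R{\left(-1 \right)},-4 \right)} + 16 Q = - \frac{8 \cdot 4 \left(-1\right)^{2}}{-1 + 6 \cdot 4 \left(-1\right)^{2}} + 16 \left(-41\right) = - \frac{8 \cdot 4 \cdot 1}{-1 + 6 \cdot 4 \cdot 1} - 656 = \left(-8\right) 4 \frac{1}{-1 + 6 \cdot 4} - 656 = \left(-8\right) 4 \frac{1}{-1 + 24} - 656 = \left(-8\right) 4 \cdot \frac{1}{23} - 656 = - \frac{32}{23} - 656 = - \frac{15120}{23}$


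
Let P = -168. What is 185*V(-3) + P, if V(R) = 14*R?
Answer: -7938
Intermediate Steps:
185*V(-3) + P = 185*(14*(-3)) - 168 = 185*(-42) - 168 = -7770 - 168 = -7938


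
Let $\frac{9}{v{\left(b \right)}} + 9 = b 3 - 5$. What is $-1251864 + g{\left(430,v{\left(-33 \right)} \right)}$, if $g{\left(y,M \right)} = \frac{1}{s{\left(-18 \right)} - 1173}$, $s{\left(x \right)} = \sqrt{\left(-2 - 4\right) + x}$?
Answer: $- \frac{574168675855}{458651} - \frac{2 i \sqrt{6}}{1375953} \approx -1.2519 \cdot 10^{6} - 3.5604 \cdot 10^{-6} i$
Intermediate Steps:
$v{\left(b \right)} = \frac{9}{-14 + 3 b}$ ($v{\left(b \right)} = \frac{9}{-9 + \left(b 3 - 5\right)} = \frac{9}{-9 + \left(3 b - 5\right)} = \frac{9}{-9 + \left(-5 + 3 b\right)} = \frac{9}{-14 + 3 b}$)
$s{\left(x \right)} = \sqrt{-6 + x}$ ($s{\left(x \right)} = \sqrt{\left(-2 - 4\right) + x} = \sqrt{-6 + x}$)
$g{\left(y,M \right)} = \frac{1}{-1173 + 2 i \sqrt{6}}$ ($g{\left(y,M \right)} = \frac{1}{\sqrt{-6 - 18} - 1173} = \frac{1}{\sqrt{-24} - 1173} = \frac{1}{2 i \sqrt{6} - 1173} = \frac{1}{-1173 + 2 i \sqrt{6}}$)
$-1251864 + g{\left(430,v{\left(-33 \right)} \right)} = -1251864 - \left(\frac{391}{458651} + \frac{2 i \sqrt{6}}{1375953}\right) = - \frac{574168675855}{458651} - \frac{2 i \sqrt{6}}{1375953}$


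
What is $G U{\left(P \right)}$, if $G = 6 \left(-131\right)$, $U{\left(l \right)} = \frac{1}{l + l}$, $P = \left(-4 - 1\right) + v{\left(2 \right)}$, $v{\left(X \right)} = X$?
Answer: $131$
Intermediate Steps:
$P = -3$ ($P = \left(-4 - 1\right) + 2 = -5 + 2 = -3$)
$U{\left(l \right)} = \frac{1}{2 l}$
$G = -786$
$G U{\left(P \right)} = - 786 \frac{1}{2 \left(-3\right)} = - 786 \cdot \frac{1}{2} \left(- \frac{1}{3}\right) = \left(-786\right) \left(- \frac{1}{6}\right) = 131$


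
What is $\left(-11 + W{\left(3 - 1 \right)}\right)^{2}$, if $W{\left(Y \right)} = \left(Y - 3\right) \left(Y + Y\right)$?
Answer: $225$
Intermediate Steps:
$W{\left(Y \right)} = 2 Y \left(-3 + Y\right)$ ($W{\left(Y \right)} = \left(-3 + Y\right) 2 Y = 2 Y \left(-3 + Y\right)$)
$\left(-11 + W{\left(3 - 1 \right)}\right)^{2} = \left(-11 + 2 \left(3 - 1\right) \left(-3 + \left(3 - 1\right)\right)\right)^{2} = \left(-11 + 2 \cdot 2 \left(-3 + 2\right)\right)^{2} = \left(-11 + 2 \cdot 2 \left(-1\right)\right)^{2} = \left(-11 - 4\right)^{2} = \left(-15\right)^{2} = 225$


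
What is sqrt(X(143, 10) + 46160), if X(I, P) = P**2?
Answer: 6*sqrt(1285) ≈ 215.08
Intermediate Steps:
sqrt(X(143, 10) + 46160) = sqrt(10**2 + 46160) = sqrt(100 + 46160) = sqrt(46260) = 6*sqrt(1285)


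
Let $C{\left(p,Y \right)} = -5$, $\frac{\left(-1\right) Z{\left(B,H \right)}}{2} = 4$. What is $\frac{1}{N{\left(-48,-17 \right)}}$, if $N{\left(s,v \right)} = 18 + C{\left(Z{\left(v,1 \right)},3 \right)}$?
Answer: $\frac{1}{13} \approx 0.076923$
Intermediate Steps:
$Z{\left(B,H \right)} = -8$ ($Z{\left(B,H \right)} = \left(-2\right) 4 = -8$)
$N{\left(s,v \right)} = 13$ ($N{\left(s,v \right)} = 18 - 5 = 13$)
$\frac{1}{N{\left(-48,-17 \right)}} = \frac{1}{13}$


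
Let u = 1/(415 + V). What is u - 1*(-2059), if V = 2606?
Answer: 6220240/3021 ≈ 2059.0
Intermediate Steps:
u = 1/3021 (u = 1/(415 + 2606) = 1/3021 ≈ 0.00033102)
u - 1*(-2059) = 1/3021 - 1*(-2059) = 1/3021 + 2059 = 6220240/3021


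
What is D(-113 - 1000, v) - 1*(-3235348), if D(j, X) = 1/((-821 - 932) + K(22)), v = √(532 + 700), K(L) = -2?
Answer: 5678035739/1755 ≈ 3.2353e+6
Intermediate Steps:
v = 4*√77 (v = √1232 = 4*√77 ≈ 35.100)
D(j, X) = -1/1755 (D(j, X) = 1/((-821 - 932) - 2) = 1/(-1753 - 2) = 1/(-1755) = -1/1755)
D(-113 - 1000, v) - 1*(-3235348) = -1/1755 - 1*(-3235348) = -1/1755 + 3235348 = 5678035739/1755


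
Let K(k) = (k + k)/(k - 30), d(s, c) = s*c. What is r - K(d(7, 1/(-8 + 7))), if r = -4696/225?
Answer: -176902/8325 ≈ -21.249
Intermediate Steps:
d(s, c) = c*s
K(k) = 2*k/(-30 + k) (K(k) = (2*k)/(-30 + k) = 2*k/(-30 + k))
r = -4696/225 (r = -4696*1/225 = -4696/225 ≈ -20.871)
r - K(d(7, 1/(-8 + 7))) = -4696/225 - 2*7/(-8 + 7)/(-30 + 7/(-8 + 7)) = -4696/225 - 2*7/(-1)/(-30 + 7/(-1)) = -4696/225 - 2*(-1*7)/(-30 - 1*7) = -4696/225 - 2*(-7)/(-30 - 7) = -4696/225 - 2*(-7)/(-37) = -4696/225 - 2*(-7)*(-1)/37 = -4696/225 - 1*14/37 = -4696/225 - 14/37 = -176902/8325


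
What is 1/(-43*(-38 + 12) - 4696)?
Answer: -1/3578 ≈ -0.00027949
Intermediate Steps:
1/(-43*(-38 + 12) - 4696) = 1/(-43*(-26) - 4696) = 1/(1118 - 4696) = 1/(-3578) = -1/3578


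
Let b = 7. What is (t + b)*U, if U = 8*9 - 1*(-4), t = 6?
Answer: 988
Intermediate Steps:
U = 76 (U = 72 + 4 = 76)
(t + b)*U = (6 + 7)*76 = 13*76 = 988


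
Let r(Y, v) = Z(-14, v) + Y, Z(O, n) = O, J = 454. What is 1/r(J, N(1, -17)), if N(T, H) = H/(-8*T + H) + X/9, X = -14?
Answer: 1/440 ≈ 0.0022727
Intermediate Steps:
N(T, H) = -14/9 + H/(H - 8*T) (N(T, H) = H/(-8*T + H) - 14/9 = H/(H - 8*T) - 14*1/9 = H/(H - 8*T) - 14/9 = -14/9 + H/(H - 8*T))
r(Y, v) = -14 + Y
1/r(J, N(1, -17)) = 1/(-14 + 454) = 1/440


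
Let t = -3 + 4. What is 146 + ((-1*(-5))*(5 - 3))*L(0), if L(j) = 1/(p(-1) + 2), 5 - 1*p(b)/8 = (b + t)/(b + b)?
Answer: 3071/21 ≈ 146.24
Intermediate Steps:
t = 1
p(b) = 40 - 4*(1 + b)/b (p(b) = 40 - 8*(b + 1)/(b + b) = 40 - 8*(1 + b)/(2*b) = 40 - 8*(1 + b)*1/(2*b) = 40 - 4*(1 + b)/b)
L(j) = 1/42 (L(j) = 1/((36 - 4/(-1)) + 2) = 1/((36 - 4*(-1)) + 2) = 1/((36 + 4) + 2) = 1/(40 + 2) = 1/42)
146 + ((-1*(-5))*(5 - 3))*L(0) = 146 + ((-1*(-5))*(5 - 3))*(1/42) = 146 + (5*2)*(1/42) = 146 + 10*(1/42) = 146 + 5/21 = 3071/21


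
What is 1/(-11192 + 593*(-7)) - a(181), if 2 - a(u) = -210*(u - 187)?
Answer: 19301493/15343 ≈ 1258.0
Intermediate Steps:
a(u) = -39268 + 210*u (a(u) = 2 - (-210)*(u - 187) = 2 - (-210)*(-187 + u) = 2 - (39270 - 210*u) = 2 + (-39270 + 210*u) = -39268 + 210*u)
1/(-11192 + 593*(-7)) - a(181) = 1/(-11192 + 593*(-7)) - (-39268 + 210*181) = 1/(-11192 - 4151) - (-39268 + 38010) = 1/(-15343) - 1*(-1258) = -1/15343 + 1258 = 19301493/15343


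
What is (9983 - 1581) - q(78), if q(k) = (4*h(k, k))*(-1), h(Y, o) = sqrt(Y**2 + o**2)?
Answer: 8402 + 312*sqrt(2) ≈ 8843.2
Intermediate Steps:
q(k) = -4*sqrt(2)*sqrt(k**2) (q(k) = (4*sqrt(k**2 + k**2))*(-1) = (4*sqrt(2*k**2))*(-1) = (4*(sqrt(2)*sqrt(k**2)))*(-1) = (4*sqrt(2)*sqrt(k**2))*(-1) = -4*sqrt(2)*sqrt(k**2))
(9983 - 1581) - q(78) = (9983 - 1581) - (-4)*sqrt(2)*sqrt(78**2) = 8402 - (-4)*sqrt(2)*sqrt(6084) = 8402 - (-4)*sqrt(2)*78 = 8402 - (-312)*sqrt(2) = 8402 + 312*sqrt(2)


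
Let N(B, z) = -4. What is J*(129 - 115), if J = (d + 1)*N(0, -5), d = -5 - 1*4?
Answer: 448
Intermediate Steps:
d = -9 (d = -5 - 4 = -9)
J = 32 (J = (-9 + 1)*(-4) = -8*(-4) = 32)
J*(129 - 115) = 32*(129 - 115) = 32*14 = 448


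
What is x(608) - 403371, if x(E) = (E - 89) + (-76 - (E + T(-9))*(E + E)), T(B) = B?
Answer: -1131312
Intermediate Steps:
x(E) = -165 + E - 2*E*(-9 + E) (x(E) = (E - 89) + (-76 - (E - 9)*(E + E)) = (-89 + E) + (-76 - (-9 + E)*2*E) = (-89 + E) + (-76 - 2*E*(-9 + E)) = -165 + E - 2*E*(-9 + E))
x(608) - 403371 = (-165 - 2*608² + 19*608) - 403371 = (-165 - 2*369664 + 11552) - 403371 = (-165 - 739328 + 11552) - 403371 = -727941 - 403371 = -1131312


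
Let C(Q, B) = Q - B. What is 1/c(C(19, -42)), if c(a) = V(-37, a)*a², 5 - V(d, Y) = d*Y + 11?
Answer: 1/8375971 ≈ 1.1939e-7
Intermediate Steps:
V(d, Y) = -6 - Y*d (V(d, Y) = 5 - (d*Y + 11) = 5 - (Y*d + 11) = 5 - (11 + Y*d) = 5 + (-11 - Y*d) = -6 - Y*d)
c(a) = a²*(-6 + 37*a) (c(a) = (-6 - 1*a*(-37))*a² = (-6 + 37*a)*a² = a²*(-6 + 37*a))
1/c(C(19, -42)) = 1/((19 - 1*(-42))²*(-6 + 37*(19 - 1*(-42)))) = 1/((19 + 42)²*(-6 + 37*(19 + 42))) = 1/(61²*(-6 + 37*61)) = 1/(3721*(-6 + 2257)) = 1/(3721*2251) = 1/8375971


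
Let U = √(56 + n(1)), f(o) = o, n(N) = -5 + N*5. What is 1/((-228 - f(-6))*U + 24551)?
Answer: 24551/599991697 + 444*√14/599991697 ≈ 4.3688e-5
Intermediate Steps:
n(N) = -5 + 5*N
U = 2*√14 (U = √(56 + (-5 + 5*1)) = √(56 + (-5 + 5)) = √(56 + 0) = √56 = 2*√14 ≈ 7.4833)
1/((-228 - f(-6))*U + 24551) = 1/((-228 - 1*(-6))*(2*√14) + 24551) = 1/((-228 + 6)*(2*√14) + 24551) = 1/(-444*√14 + 24551) = 1/(24551 - 444*√14)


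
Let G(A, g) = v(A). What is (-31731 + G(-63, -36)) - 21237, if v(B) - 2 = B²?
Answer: -48997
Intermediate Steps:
v(B) = 2 + B²
G(A, g) = 2 + A²
(-31731 + G(-63, -36)) - 21237 = (-31731 + (2 + (-63)²)) - 21237 = (-31731 + (2 + 3969)) - 21237 = (-31731 + 3971) - 21237 = -27760 - 21237 = -48997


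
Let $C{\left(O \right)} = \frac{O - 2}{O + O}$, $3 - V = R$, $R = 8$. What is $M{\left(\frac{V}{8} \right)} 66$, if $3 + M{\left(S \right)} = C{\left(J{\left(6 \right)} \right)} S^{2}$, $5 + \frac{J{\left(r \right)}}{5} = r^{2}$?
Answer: $- \frac{367587}{1984} \approx -185.28$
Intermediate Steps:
$J{\left(r \right)} = -25 + 5 r^{2}$
$V = -5$ ($V = 3 - 8 = -5$)
$C{\left(O \right)} = \frac{-2 + O}{2 O}$
$M{\left(S \right)} = -3 + \frac{153 S^{2}}{310}$ ($M{\left(S \right)} = -3 + \frac{-2 - \left(25 - 5 \cdot 6^{2}\right)}{2 \left(-25 + 5 \cdot 6^{2}\right)} S^{2} = -3 + \frac{-2 + \left(-25 + 5 \cdot 36\right)}{2 \left(-25 + 5 \cdot 36\right)} S^{2} = -3 + \frac{-2 + \left(-25 + 180\right)}{2 \left(-25 + 180\right)} S^{2} = -3 + \frac{-2 + 155}{2 \cdot 155} S^{2} = -3 + \frac{1}{2} \cdot \frac{1}{155} \cdot 153 S^{2} = -3 + \frac{153 S^{2}}{310}$)
$M{\left(\frac{V}{8} \right)} 66 = \left(-3 + \frac{153 \left(- \frac{5}{8}\right)^{2}}{310}\right) 66 = \left(-3 + \frac{153}{310} \cdot \frac{25}{64}\right) 66 = \left(-3 + \frac{765}{3968}\right) 66 = \left(- \frac{11139}{3968}\right) 66 = - \frac{367587}{1984}$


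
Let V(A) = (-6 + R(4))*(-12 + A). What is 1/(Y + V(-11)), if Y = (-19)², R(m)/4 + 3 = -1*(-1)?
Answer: 1/683 ≈ 0.0014641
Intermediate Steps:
R(m) = -8 (R(m) = -12 + 4*(-1*(-1)) = -12 + 4*1 = -12 + 4 = -8)
V(A) = 168 - 14*A (V(A) = (-6 - 8)*(-12 + A) = -14*(-12 + A) = 168 - 14*A)
Y = 361
1/(Y + V(-11)) = 1/(361 + (168 - 14*(-11))) = 1/(361 + (168 + 154)) = 1/(361 + 322) = 1/683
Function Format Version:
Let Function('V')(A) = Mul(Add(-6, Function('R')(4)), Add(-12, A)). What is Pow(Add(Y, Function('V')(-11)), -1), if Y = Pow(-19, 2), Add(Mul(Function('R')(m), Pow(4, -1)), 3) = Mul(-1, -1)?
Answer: Rational(1, 683) ≈ 0.0014641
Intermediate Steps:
Function('R')(m) = -8 (Function('R')(m) = Add(-12, Mul(4, Mul(-1, -1))) = Add(-12, Mul(4, 1)) = Add(-12, 4) = -8)
Function('V')(A) = Add(168, Mul(-14, A)) (Function('V')(A) = Mul(Add(-6, -8), Add(-12, A)) = Mul(-14, Add(-12, A)) = Add(168, Mul(-14, A)))
Y = 361
Pow(Add(Y, Function('V')(-11)), -1) = Pow(Add(361, Add(168, Mul(-14, -11))), -1) = Pow(Add(361, Add(168, 154)), -1) = Pow(Add(361, 322), -1) = Pow(683, -1) = Rational(1, 683)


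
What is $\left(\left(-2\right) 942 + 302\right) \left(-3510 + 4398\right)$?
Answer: $-1404816$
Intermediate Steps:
$\left(\left(-2\right) 942 + 302\right) \left(-3510 + 4398\right) = \left(-1884 + 302\right) 888 = \left(-1582\right) 888 = -1404816$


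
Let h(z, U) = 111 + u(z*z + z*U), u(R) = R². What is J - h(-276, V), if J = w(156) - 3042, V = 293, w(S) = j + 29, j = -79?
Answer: -22018067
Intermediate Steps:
w(S) = -50 (w(S) = -79 + 29 = -50)
J = -3092 (J = -50 - 3042 = -3092)
h(z, U) = 111 + (z² + U*z)² (h(z, U) = 111 + (z*z + z*U)² = 111 + (z² + U*z)²)
J - h(-276, V) = -3092 - (111 + (-276)²*(293 - 276)²) = -3092 - (111 + 76176*17²) = -3092 - (111 + 76176*289) = -3092 - (111 + 22014864) = -3092 - 1*22014975 = -3092 - 22014975 = -22018067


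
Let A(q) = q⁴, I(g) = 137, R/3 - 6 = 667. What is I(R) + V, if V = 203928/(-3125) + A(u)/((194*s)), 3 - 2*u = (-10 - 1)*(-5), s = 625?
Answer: 22889549/303125 ≈ 75.512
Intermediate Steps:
R = 2019 (R = 18 + 3*667 = 18 + 2001 = 2019)
u = -26 (u = 3/2 - (-10 - 1)*(-5)/2 = 3/2 - (-11)*(-5)/2 = 3/2 - ½*55 = 3/2 - 55/2 = -26)
V = -18638576/303125 (V = 203928/(-3125) + (-26)⁴/((194*625)) = 203928*(-1/3125) + 456976/121250 = -203928/3125 + 456976*(1/121250) = -203928/3125 + 228488/60625 = -18638576/303125 ≈ -61.488)
I(R) + V = 137 - 18638576/303125 = 22889549/303125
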